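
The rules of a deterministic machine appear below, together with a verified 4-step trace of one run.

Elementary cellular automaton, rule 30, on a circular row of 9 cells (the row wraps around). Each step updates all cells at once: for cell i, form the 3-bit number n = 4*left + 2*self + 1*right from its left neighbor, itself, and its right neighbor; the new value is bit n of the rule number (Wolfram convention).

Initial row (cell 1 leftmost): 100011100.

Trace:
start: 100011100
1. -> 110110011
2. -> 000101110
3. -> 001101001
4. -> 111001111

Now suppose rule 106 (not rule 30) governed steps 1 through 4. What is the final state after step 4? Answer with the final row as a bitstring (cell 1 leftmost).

(re-executing steps 1..4 under rule 106; state before step 1: 100011100)
1. -> 000110101
2. -> 001111010
3. -> 011001100
4. -> 111011100

111011100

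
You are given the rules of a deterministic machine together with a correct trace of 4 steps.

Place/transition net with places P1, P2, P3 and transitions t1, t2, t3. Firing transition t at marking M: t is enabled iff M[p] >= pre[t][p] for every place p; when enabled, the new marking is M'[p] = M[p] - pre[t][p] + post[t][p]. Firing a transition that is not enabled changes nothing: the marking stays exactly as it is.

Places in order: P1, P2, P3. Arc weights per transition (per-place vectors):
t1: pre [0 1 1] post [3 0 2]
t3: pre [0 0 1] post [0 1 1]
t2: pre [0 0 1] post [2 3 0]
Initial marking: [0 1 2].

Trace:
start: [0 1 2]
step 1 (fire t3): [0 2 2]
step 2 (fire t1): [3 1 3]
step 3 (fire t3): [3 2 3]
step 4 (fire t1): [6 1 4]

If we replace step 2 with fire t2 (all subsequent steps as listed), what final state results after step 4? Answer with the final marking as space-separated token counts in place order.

(re-executing from step 2 with the substitution; state before step 2: [0 2 2])
step 2 (fire t2): [2 5 1]
step 3 (fire t3): [2 6 1]
step 4 (fire t1): [5 5 2]

5 5 2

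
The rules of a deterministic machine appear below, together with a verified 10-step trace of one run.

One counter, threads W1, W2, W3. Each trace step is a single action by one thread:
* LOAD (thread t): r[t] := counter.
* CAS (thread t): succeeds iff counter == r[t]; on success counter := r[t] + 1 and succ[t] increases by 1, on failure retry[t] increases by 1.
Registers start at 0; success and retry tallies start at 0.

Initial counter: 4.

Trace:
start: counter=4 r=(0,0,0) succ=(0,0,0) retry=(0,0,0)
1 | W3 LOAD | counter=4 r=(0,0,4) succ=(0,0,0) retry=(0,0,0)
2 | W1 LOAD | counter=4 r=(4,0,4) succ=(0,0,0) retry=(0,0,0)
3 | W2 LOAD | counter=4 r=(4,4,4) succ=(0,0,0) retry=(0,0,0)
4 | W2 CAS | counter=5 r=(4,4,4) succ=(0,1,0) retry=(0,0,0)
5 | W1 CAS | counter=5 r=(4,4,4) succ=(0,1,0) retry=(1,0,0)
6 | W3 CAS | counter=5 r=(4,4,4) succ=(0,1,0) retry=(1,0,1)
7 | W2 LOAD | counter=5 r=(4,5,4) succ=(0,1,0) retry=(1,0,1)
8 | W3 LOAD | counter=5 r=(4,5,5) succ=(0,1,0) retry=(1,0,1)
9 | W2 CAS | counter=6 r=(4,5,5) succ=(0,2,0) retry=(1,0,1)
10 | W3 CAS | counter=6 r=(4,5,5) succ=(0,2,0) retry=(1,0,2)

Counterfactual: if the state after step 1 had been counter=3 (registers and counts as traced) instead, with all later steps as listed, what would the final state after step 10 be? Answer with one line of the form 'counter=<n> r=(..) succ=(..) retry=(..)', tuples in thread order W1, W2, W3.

state after step 1 := counter=3 r=(0,0,4) succ=(0,0,0) retry=(0,0,0)
2 | W1 LOAD | counter=3 r=(3,0,4) succ=(0,0,0) retry=(0,0,0)
3 | W2 LOAD | counter=3 r=(3,3,4) succ=(0,0,0) retry=(0,0,0)
4 | W2 CAS | counter=4 r=(3,3,4) succ=(0,1,0) retry=(0,0,0)
5 | W1 CAS | counter=4 r=(3,3,4) succ=(0,1,0) retry=(1,0,0)
6 | W3 CAS | counter=5 r=(3,3,4) succ=(0,1,1) retry=(1,0,0)
7 | W2 LOAD | counter=5 r=(3,5,4) succ=(0,1,1) retry=(1,0,0)
8 | W3 LOAD | counter=5 r=(3,5,5) succ=(0,1,1) retry=(1,0,0)
9 | W2 CAS | counter=6 r=(3,5,5) succ=(0,2,1) retry=(1,0,0)
10 | W3 CAS | counter=6 r=(3,5,5) succ=(0,2,1) retry=(1,0,1)

counter=6 r=(3,5,5) succ=(0,2,1) retry=(1,0,1)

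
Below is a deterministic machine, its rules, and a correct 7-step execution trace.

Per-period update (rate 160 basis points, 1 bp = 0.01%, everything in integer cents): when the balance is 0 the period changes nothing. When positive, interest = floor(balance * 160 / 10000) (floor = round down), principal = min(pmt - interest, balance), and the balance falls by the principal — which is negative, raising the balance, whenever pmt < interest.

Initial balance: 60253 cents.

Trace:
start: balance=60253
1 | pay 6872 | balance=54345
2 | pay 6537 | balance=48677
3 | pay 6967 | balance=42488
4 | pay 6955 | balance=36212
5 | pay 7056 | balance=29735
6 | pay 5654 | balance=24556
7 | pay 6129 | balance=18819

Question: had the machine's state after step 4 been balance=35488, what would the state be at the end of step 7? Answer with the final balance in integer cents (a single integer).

state after step 4 := balance=35488
5 | pay 7056 | balance=28999
6 | pay 5654 | balance=23808
7 | pay 6129 | balance=18059

18059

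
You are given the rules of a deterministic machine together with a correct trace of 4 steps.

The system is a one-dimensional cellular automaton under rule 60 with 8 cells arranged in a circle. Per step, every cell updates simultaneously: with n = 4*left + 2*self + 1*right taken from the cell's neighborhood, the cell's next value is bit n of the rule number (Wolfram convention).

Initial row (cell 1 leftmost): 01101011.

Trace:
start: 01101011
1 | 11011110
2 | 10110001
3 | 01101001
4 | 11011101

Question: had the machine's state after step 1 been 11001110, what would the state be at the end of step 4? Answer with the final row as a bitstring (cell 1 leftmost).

state after step 1 := 11001110
2 | 10101001
3 | 01111101
4 | 11000011

11000011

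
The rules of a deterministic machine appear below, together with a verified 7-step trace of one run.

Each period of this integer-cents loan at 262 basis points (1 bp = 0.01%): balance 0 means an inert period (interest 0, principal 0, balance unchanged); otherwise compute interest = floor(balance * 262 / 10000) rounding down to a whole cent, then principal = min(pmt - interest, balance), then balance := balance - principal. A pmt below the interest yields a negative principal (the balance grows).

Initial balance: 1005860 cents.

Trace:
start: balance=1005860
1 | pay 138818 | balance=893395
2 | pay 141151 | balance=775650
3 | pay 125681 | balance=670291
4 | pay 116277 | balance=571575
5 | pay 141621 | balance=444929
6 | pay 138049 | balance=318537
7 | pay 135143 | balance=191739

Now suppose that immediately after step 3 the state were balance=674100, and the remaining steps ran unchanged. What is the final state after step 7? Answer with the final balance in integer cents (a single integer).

state after step 3 := balance=674100
4 | pay 116277 | balance=575484
5 | pay 141621 | balance=448940
6 | pay 138049 | balance=322653
7 | pay 135143 | balance=195963

195963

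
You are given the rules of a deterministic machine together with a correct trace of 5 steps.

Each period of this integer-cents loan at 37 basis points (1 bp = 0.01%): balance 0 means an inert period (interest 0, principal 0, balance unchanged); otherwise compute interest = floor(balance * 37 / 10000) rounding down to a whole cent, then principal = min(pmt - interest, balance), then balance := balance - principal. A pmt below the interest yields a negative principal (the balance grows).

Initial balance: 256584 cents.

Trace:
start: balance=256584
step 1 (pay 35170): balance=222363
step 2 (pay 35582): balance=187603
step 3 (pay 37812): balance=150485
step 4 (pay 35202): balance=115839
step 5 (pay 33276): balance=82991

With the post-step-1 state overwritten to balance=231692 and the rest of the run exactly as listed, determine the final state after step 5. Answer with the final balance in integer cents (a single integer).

state after step 1 := balance=231692
step 2 (pay 35582): balance=196967
step 3 (pay 37812): balance=159883
step 4 (pay 35202): balance=125272
step 5 (pay 33276): balance=92459

92459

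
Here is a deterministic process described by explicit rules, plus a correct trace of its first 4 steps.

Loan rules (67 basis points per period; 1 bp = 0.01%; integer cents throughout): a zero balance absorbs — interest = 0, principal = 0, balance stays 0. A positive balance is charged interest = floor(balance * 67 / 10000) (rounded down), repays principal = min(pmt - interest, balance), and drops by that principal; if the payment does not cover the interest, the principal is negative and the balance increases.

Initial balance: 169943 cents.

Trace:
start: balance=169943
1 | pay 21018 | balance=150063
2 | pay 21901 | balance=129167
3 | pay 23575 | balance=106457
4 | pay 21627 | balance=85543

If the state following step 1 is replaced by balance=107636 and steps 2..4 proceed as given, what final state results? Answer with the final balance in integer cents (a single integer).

42258

state after step 1 := balance=107636
2 | pay 21901 | balance=86456
3 | pay 23575 | balance=63460
4 | pay 21627 | balance=42258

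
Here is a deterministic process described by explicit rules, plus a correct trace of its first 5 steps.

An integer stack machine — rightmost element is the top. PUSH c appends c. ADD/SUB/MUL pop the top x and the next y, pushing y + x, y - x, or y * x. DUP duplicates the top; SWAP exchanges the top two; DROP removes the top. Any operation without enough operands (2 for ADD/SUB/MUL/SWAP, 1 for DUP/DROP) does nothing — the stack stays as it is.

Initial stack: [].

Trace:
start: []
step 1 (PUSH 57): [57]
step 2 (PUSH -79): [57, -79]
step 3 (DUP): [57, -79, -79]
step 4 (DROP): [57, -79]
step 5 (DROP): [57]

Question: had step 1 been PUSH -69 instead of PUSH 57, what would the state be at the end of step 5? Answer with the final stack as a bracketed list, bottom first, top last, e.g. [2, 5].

(re-executing from step 1 with the substitution; state before step 1: [])
step 1 (PUSH -69): [-69]
step 2 (PUSH -79): [-69, -79]
step 3 (DUP): [-69, -79, -79]
step 4 (DROP): [-69, -79]
step 5 (DROP): [-69]

[-69]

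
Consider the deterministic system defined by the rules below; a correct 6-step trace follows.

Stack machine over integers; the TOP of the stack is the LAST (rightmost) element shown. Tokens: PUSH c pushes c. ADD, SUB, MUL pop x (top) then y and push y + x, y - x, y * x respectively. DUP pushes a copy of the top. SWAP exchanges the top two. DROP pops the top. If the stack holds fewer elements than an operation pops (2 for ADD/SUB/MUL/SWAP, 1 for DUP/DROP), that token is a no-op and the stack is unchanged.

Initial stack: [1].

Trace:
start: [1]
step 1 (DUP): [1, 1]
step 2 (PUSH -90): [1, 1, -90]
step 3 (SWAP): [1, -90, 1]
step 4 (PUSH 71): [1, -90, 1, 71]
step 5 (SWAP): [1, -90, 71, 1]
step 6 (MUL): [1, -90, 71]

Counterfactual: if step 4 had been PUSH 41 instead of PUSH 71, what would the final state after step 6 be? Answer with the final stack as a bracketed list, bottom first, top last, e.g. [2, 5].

[1, -90, 41]

(re-executing from step 4 with the substitution; state before step 4: [1, -90, 1])
step 4 (PUSH 41): [1, -90, 1, 41]
step 5 (SWAP): [1, -90, 41, 1]
step 6 (MUL): [1, -90, 41]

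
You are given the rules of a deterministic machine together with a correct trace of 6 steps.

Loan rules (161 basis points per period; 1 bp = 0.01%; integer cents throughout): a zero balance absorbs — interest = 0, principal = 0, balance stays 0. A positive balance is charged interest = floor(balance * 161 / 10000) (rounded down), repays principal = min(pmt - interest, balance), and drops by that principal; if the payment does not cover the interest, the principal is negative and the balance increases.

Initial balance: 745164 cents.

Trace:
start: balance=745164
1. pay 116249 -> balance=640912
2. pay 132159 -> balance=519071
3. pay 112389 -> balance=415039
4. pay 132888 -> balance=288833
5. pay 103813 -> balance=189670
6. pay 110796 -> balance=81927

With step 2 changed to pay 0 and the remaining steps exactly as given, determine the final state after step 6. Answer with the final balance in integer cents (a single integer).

222804

(re-executing from step 2 with the substitution; state before step 2: balance=640912)
2. pay 0 -> balance=651230
3. pay 112389 -> balance=549325
4. pay 132888 -> balance=425281
5. pay 103813 -> balance=328315
6. pay 110796 -> balance=222804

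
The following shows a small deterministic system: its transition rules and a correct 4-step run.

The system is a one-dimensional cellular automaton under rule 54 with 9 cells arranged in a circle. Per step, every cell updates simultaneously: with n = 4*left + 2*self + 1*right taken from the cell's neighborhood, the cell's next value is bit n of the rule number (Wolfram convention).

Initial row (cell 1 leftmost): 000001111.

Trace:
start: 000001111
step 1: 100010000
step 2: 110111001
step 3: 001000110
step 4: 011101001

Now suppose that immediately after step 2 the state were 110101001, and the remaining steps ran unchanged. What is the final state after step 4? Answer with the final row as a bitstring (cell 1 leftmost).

010000001

state after step 2 := 110101001
step 3: 001111110
step 4: 010000001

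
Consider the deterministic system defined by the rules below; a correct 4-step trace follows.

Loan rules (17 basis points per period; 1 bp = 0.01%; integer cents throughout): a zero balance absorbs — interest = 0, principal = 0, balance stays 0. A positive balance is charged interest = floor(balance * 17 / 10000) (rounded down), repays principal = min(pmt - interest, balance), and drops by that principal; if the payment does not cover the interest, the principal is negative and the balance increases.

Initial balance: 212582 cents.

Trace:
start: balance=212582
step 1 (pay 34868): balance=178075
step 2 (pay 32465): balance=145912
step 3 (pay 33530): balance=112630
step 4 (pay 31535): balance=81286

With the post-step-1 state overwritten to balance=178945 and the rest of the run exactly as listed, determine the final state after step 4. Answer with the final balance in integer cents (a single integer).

82160

state after step 1 := balance=178945
step 2 (pay 32465): balance=146784
step 3 (pay 33530): balance=113503
step 4 (pay 31535): balance=82160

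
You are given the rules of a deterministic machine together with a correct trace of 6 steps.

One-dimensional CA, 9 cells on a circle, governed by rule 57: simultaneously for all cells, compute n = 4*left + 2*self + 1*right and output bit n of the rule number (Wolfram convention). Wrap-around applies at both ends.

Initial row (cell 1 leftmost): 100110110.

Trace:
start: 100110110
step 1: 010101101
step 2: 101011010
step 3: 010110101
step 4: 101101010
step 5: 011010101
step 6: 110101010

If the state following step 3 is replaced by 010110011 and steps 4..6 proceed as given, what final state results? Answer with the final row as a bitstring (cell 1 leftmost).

state after step 3 := 010110011
step 4: 101101010
step 5: 011010101
step 6: 110101010

110101010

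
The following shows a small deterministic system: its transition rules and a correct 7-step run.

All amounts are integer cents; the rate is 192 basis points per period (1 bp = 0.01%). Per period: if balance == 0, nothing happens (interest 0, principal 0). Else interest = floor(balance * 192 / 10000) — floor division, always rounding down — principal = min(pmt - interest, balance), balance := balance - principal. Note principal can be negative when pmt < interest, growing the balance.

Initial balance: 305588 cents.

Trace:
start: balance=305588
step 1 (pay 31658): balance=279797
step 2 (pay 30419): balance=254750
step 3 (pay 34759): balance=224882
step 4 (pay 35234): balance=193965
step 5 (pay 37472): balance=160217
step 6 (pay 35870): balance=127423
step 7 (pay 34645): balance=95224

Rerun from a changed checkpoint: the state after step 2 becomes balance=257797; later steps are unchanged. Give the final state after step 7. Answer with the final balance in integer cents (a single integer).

98574

state after step 2 := balance=257797
step 3 (pay 34759): balance=227987
step 4 (pay 35234): balance=197130
step 5 (pay 37472): balance=163442
step 6 (pay 35870): balance=130710
step 7 (pay 34645): balance=98574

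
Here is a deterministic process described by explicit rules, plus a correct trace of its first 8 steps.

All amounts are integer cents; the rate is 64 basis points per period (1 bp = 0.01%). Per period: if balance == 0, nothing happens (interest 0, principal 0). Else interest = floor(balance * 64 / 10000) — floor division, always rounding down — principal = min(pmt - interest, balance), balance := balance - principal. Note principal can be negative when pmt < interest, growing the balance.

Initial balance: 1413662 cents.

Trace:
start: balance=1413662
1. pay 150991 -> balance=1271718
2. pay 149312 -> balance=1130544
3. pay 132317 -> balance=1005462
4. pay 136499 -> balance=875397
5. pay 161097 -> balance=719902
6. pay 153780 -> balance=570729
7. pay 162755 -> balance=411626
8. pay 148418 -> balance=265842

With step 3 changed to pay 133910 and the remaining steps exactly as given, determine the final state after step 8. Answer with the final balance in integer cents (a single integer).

264198

(re-executing from step 3 with the substitution; state before step 3: balance=1130544)
3. pay 133910 -> balance=1003869
4. pay 136499 -> balance=873794
5. pay 161097 -> balance=718289
6. pay 153780 -> balance=569106
7. pay 162755 -> balance=409993
8. pay 148418 -> balance=264198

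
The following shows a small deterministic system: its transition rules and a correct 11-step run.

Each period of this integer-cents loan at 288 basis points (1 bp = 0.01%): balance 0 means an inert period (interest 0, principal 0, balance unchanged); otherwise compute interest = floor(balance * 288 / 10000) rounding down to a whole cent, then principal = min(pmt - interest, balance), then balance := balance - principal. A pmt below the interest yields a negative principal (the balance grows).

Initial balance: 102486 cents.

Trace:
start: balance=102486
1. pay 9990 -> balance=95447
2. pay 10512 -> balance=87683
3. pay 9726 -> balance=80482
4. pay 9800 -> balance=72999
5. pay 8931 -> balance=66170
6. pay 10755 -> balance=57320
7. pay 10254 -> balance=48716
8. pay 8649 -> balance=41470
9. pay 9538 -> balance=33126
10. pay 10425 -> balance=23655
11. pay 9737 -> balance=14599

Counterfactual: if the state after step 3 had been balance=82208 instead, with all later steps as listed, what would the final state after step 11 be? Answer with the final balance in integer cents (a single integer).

16763

state after step 3 := balance=82208
4. pay 9800 -> balance=74775
5. pay 8931 -> balance=67997
6. pay 10755 -> balance=59200
7. pay 10254 -> balance=50650
8. pay 8649 -> balance=43459
9. pay 9538 -> balance=35172
10. pay 10425 -> balance=25759
11. pay 9737 -> balance=16763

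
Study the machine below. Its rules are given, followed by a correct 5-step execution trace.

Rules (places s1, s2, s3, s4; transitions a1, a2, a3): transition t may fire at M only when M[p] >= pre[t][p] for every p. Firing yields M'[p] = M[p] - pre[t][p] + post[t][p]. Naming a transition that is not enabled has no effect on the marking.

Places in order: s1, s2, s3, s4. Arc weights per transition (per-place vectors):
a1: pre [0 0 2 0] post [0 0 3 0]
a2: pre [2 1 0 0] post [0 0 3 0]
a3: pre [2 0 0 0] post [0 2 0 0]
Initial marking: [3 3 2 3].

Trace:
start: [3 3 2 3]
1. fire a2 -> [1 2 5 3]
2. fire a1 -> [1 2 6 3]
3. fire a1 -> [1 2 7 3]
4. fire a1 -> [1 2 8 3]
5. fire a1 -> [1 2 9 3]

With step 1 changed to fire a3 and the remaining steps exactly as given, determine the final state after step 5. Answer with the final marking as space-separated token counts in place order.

(re-executing from step 1 with the substitution; state before step 1: [3 3 2 3])
1. fire a3 -> [1 5 2 3]
2. fire a1 -> [1 5 3 3]
3. fire a1 -> [1 5 4 3]
4. fire a1 -> [1 5 5 3]
5. fire a1 -> [1 5 6 3]

1 5 6 3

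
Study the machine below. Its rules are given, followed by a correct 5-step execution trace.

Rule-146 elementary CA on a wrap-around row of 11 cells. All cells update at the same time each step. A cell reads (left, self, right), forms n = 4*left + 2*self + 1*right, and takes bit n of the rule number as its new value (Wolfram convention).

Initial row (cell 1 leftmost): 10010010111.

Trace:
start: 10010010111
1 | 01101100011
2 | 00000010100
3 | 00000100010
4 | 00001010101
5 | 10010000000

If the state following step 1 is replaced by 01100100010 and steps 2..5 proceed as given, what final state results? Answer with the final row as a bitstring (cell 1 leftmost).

state after step 1 := 01100100010
2 | 10011010101
3 | 01100000000
4 | 10010000000
5 | 01101000001

01101000001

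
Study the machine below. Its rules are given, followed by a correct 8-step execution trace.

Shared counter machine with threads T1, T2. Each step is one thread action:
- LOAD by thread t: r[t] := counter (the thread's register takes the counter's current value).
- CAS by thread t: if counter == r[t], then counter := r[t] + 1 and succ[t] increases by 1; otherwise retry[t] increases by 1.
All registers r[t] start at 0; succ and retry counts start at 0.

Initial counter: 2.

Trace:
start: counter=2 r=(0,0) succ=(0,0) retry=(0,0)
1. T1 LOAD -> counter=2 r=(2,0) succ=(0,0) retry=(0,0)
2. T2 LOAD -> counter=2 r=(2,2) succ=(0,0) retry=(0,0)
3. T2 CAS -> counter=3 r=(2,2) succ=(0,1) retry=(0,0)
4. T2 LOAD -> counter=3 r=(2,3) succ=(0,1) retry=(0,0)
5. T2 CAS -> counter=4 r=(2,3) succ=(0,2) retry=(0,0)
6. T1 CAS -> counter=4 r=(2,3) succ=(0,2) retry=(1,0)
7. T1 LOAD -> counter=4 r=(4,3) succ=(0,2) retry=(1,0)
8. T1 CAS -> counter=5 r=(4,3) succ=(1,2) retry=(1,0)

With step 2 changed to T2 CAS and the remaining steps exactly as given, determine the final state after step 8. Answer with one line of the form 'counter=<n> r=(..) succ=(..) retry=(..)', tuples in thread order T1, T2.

counter=4 r=(3,2) succ=(1,1) retry=(1,2)

(re-executing from step 2 with the substitution; state before step 2: counter=2 r=(2,0) succ=(0,0) retry=(0,0))
2. T2 CAS -> counter=2 r=(2,0) succ=(0,0) retry=(0,1)
3. T2 CAS -> counter=2 r=(2,0) succ=(0,0) retry=(0,2)
4. T2 LOAD -> counter=2 r=(2,2) succ=(0,0) retry=(0,2)
5. T2 CAS -> counter=3 r=(2,2) succ=(0,1) retry=(0,2)
6. T1 CAS -> counter=3 r=(2,2) succ=(0,1) retry=(1,2)
7. T1 LOAD -> counter=3 r=(3,2) succ=(0,1) retry=(1,2)
8. T1 CAS -> counter=4 r=(3,2) succ=(1,1) retry=(1,2)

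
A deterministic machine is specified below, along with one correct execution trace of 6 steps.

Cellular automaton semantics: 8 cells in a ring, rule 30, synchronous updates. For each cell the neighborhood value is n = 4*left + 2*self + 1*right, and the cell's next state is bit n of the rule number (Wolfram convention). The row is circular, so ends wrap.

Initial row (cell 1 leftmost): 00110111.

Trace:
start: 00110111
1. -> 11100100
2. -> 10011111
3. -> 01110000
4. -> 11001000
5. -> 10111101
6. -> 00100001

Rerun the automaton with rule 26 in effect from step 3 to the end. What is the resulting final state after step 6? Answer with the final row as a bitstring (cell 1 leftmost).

00100001

(re-executing steps 3..6 under rule 26; state before step 3: 10011111)
3. -> 01110000
4. -> 11001000
5. -> 10110101
6. -> 00100001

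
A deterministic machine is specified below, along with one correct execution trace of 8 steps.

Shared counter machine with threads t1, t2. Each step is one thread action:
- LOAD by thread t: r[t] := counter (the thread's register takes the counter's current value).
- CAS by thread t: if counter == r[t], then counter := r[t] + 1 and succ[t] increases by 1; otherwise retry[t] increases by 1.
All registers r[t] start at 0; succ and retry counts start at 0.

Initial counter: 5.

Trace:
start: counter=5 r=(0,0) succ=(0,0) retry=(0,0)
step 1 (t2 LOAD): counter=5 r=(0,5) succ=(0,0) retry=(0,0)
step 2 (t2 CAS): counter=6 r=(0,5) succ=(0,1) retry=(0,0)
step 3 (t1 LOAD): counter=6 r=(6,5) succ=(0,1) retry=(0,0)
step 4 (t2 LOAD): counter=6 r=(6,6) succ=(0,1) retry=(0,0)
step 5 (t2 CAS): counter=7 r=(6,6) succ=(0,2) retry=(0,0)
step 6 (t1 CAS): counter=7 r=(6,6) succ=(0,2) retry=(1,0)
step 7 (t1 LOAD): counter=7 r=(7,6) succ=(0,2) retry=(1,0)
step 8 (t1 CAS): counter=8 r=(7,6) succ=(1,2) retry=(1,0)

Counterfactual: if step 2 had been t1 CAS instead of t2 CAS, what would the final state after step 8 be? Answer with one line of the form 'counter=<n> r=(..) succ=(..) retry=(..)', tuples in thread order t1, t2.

(re-executing from step 2 with the substitution; state before step 2: counter=5 r=(0,5) succ=(0,0) retry=(0,0))
step 2 (t1 CAS): counter=5 r=(0,5) succ=(0,0) retry=(1,0)
step 3 (t1 LOAD): counter=5 r=(5,5) succ=(0,0) retry=(1,0)
step 4 (t2 LOAD): counter=5 r=(5,5) succ=(0,0) retry=(1,0)
step 5 (t2 CAS): counter=6 r=(5,5) succ=(0,1) retry=(1,0)
step 6 (t1 CAS): counter=6 r=(5,5) succ=(0,1) retry=(2,0)
step 7 (t1 LOAD): counter=6 r=(6,5) succ=(0,1) retry=(2,0)
step 8 (t1 CAS): counter=7 r=(6,5) succ=(1,1) retry=(2,0)

counter=7 r=(6,5) succ=(1,1) retry=(2,0)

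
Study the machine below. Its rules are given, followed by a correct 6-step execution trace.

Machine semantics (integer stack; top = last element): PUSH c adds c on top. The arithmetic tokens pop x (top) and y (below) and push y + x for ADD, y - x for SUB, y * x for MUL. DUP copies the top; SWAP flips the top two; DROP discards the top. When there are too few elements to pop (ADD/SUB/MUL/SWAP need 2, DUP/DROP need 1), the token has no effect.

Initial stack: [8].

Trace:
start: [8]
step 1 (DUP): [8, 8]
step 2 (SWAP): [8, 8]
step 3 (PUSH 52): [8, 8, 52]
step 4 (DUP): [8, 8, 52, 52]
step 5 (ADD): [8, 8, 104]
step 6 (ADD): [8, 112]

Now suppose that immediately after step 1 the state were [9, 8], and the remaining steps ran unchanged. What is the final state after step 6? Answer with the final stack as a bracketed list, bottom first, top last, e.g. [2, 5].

state after step 1 := [9, 8]
step 2 (SWAP): [8, 9]
step 3 (PUSH 52): [8, 9, 52]
step 4 (DUP): [8, 9, 52, 52]
step 5 (ADD): [8, 9, 104]
step 6 (ADD): [8, 113]

[8, 113]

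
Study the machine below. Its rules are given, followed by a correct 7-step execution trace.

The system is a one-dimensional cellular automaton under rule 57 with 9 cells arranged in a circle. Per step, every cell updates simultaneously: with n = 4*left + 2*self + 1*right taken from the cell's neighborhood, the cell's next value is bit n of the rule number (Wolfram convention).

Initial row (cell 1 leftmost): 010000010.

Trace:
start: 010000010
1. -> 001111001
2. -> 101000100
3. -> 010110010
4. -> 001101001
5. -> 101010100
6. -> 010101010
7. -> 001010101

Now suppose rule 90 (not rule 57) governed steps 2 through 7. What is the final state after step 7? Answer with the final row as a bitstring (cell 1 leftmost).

011111100

(re-executing steps 2..7 under rule 90; state before step 2: 001111001)
2. -> 111001110
3. -> 101111010
4. -> 001001000
5. -> 010110100
6. -> 100110010
7. -> 011111100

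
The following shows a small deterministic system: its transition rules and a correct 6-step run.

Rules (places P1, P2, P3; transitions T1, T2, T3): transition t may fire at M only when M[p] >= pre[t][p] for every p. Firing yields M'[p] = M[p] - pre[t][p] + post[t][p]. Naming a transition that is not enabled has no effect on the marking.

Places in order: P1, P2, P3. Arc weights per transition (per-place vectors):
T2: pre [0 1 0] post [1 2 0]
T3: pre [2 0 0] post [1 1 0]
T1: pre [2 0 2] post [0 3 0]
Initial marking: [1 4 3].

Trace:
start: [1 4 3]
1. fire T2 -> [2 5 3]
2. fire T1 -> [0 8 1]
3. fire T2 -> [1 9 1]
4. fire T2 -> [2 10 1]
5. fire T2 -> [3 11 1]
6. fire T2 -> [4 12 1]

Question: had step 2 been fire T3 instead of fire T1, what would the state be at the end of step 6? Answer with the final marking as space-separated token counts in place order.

5 10 3

(re-executing from step 2 with the substitution; state before step 2: [2 5 3])
2. fire T3 -> [1 6 3]
3. fire T2 -> [2 7 3]
4. fire T2 -> [3 8 3]
5. fire T2 -> [4 9 3]
6. fire T2 -> [5 10 3]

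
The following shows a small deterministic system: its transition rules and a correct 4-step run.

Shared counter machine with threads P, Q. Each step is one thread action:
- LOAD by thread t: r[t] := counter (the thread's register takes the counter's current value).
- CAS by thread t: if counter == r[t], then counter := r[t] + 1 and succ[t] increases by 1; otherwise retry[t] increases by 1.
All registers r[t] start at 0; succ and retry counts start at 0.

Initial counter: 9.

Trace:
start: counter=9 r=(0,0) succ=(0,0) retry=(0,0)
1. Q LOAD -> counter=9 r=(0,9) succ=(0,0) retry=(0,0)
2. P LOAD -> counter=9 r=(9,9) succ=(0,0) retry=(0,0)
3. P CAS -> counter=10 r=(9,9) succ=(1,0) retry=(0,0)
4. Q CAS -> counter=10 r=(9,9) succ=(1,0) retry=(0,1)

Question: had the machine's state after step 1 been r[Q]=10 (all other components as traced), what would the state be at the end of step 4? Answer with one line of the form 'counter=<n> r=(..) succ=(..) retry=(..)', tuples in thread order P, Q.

counter=11 r=(9,10) succ=(1,1) retry=(0,0)

state after step 1 := counter=9 r=(0,10) succ=(0,0) retry=(0,0)
2. P LOAD -> counter=9 r=(9,10) succ=(0,0) retry=(0,0)
3. P CAS -> counter=10 r=(9,10) succ=(1,0) retry=(0,0)
4. Q CAS -> counter=11 r=(9,10) succ=(1,1) retry=(0,0)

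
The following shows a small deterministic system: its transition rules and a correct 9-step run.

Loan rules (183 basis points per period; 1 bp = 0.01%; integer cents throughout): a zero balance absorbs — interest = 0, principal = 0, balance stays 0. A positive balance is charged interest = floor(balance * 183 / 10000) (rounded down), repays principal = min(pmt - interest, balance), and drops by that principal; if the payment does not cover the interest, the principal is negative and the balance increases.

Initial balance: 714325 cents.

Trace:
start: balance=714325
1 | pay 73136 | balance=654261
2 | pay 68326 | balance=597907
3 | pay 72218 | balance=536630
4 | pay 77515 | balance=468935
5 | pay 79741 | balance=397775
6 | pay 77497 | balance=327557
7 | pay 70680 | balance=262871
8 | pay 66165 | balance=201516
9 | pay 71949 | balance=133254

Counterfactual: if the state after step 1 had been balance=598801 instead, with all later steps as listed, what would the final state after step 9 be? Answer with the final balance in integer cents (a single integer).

69136

state after step 1 := balance=598801
2 | pay 68326 | balance=541433
3 | pay 72218 | balance=479123
4 | pay 77515 | balance=410375
5 | pay 79741 | balance=338143
6 | pay 77497 | balance=266834
7 | pay 70680 | balance=201037
8 | pay 66165 | balance=138550
9 | pay 71949 | balance=69136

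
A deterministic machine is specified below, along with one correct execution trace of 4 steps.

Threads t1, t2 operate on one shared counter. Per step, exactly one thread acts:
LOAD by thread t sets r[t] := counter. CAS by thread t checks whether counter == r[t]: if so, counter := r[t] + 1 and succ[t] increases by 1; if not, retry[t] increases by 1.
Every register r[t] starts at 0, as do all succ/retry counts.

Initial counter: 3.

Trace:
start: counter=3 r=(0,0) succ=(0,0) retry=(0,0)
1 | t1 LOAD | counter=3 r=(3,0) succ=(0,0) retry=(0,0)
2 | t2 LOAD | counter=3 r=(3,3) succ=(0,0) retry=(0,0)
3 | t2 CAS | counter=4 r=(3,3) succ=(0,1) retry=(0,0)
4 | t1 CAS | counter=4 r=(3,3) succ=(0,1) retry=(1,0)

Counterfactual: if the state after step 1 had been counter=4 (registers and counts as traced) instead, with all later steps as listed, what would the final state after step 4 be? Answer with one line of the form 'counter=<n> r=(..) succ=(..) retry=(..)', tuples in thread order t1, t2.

counter=5 r=(3,4) succ=(0,1) retry=(1,0)

state after step 1 := counter=4 r=(3,0) succ=(0,0) retry=(0,0)
2 | t2 LOAD | counter=4 r=(3,4) succ=(0,0) retry=(0,0)
3 | t2 CAS | counter=5 r=(3,4) succ=(0,1) retry=(0,0)
4 | t1 CAS | counter=5 r=(3,4) succ=(0,1) retry=(1,0)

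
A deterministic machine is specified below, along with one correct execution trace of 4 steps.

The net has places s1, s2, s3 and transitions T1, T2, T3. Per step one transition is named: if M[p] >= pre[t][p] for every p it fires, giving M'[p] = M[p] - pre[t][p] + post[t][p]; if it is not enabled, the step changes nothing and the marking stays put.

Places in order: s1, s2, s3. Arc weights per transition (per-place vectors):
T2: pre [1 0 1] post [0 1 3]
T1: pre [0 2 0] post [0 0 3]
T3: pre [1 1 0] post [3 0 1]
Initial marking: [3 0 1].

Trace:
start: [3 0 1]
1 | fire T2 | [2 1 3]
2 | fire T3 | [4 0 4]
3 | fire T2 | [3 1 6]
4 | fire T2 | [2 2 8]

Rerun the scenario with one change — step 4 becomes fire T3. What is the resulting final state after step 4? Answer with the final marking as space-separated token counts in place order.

5 0 7

(re-executing from step 4 with the substitution; state before step 4: [3 1 6])
4 | fire T3 | [5 0 7]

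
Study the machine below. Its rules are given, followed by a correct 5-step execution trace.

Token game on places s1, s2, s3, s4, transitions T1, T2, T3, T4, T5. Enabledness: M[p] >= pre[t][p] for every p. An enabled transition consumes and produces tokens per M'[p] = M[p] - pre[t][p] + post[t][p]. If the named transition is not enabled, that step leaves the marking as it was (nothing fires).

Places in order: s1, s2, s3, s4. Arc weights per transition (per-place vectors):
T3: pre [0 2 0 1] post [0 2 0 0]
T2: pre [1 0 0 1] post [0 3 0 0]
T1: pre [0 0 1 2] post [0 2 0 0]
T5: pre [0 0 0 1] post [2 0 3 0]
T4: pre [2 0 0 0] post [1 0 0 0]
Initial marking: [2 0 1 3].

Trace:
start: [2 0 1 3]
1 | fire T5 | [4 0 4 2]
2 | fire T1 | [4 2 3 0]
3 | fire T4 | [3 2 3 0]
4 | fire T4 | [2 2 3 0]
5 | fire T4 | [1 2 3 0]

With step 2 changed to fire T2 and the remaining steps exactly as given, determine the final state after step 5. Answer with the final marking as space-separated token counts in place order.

1 3 4 1

(re-executing from step 2 with the substitution; state before step 2: [4 0 4 2])
2 | fire T2 | [3 3 4 1]
3 | fire T4 | [2 3 4 1]
4 | fire T4 | [1 3 4 1]
5 | fire T4 | [1 3 4 1]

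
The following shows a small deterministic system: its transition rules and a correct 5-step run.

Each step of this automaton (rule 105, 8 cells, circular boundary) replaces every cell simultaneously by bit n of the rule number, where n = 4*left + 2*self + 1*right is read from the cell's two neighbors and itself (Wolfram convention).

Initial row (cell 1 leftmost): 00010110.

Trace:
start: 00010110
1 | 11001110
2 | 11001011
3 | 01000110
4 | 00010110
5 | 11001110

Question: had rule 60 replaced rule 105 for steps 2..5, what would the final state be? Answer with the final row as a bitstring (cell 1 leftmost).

(re-executing steps 2..5 under rule 60; state before step 2: 11001110)
2 | 10101001
3 | 01111101
4 | 11000011
5 | 00100010

00100010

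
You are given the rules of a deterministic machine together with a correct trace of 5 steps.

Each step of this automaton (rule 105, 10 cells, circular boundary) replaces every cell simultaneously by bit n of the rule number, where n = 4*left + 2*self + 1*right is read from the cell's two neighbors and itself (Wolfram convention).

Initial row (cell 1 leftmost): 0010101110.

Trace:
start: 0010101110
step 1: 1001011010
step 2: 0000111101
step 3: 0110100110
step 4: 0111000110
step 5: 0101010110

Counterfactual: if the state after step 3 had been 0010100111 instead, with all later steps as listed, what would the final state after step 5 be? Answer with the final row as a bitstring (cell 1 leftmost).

0100010010

state after step 3 := 0010100111
step 4: 0001000101
step 5: 0100010010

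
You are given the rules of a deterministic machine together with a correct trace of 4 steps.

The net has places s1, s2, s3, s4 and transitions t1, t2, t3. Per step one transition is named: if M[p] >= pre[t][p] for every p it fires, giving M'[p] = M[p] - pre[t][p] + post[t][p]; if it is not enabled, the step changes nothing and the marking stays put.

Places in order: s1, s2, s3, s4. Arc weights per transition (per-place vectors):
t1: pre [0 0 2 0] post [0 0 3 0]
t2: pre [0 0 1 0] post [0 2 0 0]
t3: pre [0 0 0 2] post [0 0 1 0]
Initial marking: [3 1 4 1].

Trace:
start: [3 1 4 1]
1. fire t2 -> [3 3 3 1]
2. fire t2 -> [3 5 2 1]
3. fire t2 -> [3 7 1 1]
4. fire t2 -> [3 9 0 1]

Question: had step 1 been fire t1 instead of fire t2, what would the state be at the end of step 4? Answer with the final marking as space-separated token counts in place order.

(re-executing from step 1 with the substitution; state before step 1: [3 1 4 1])
1. fire t1 -> [3 1 5 1]
2. fire t2 -> [3 3 4 1]
3. fire t2 -> [3 5 3 1]
4. fire t2 -> [3 7 2 1]

3 7 2 1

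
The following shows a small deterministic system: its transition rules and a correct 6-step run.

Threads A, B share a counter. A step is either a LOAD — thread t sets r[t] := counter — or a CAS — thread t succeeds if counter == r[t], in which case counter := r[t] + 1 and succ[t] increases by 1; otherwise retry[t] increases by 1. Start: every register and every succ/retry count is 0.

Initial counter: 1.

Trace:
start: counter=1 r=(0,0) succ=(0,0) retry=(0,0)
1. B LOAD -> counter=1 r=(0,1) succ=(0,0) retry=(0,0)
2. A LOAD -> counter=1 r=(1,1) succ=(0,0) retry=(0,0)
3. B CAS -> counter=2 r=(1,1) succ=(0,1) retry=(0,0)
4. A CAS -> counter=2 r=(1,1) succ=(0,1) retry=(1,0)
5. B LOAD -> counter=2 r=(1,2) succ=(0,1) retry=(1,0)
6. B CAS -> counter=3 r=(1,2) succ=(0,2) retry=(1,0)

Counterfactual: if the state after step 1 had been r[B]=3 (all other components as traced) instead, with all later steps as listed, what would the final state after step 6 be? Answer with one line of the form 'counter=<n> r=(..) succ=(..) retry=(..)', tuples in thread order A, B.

counter=3 r=(1,2) succ=(1,1) retry=(0,1)

state after step 1 := counter=1 r=(0,3) succ=(0,0) retry=(0,0)
2. A LOAD -> counter=1 r=(1,3) succ=(0,0) retry=(0,0)
3. B CAS -> counter=1 r=(1,3) succ=(0,0) retry=(0,1)
4. A CAS -> counter=2 r=(1,3) succ=(1,0) retry=(0,1)
5. B LOAD -> counter=2 r=(1,2) succ=(1,0) retry=(0,1)
6. B CAS -> counter=3 r=(1,2) succ=(1,1) retry=(0,1)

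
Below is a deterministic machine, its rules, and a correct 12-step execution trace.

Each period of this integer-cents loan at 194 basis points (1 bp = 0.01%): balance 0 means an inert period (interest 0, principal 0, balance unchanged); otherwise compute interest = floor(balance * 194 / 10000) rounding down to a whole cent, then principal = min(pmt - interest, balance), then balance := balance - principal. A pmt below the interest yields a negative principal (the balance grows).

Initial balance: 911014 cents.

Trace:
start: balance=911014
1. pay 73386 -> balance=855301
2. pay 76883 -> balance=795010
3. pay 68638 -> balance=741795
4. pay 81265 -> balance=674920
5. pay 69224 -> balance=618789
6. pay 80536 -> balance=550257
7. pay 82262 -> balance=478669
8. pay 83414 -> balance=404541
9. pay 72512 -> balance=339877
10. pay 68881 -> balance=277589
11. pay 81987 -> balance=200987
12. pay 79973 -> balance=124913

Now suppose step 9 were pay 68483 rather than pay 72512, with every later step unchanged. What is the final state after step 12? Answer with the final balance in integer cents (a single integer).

129180

(re-executing from step 9 with the substitution; state before step 9: balance=404541)
9. pay 68483 -> balance=343906
10. pay 68881 -> balance=281696
11. pay 81987 -> balance=205173
12. pay 79973 -> balance=129180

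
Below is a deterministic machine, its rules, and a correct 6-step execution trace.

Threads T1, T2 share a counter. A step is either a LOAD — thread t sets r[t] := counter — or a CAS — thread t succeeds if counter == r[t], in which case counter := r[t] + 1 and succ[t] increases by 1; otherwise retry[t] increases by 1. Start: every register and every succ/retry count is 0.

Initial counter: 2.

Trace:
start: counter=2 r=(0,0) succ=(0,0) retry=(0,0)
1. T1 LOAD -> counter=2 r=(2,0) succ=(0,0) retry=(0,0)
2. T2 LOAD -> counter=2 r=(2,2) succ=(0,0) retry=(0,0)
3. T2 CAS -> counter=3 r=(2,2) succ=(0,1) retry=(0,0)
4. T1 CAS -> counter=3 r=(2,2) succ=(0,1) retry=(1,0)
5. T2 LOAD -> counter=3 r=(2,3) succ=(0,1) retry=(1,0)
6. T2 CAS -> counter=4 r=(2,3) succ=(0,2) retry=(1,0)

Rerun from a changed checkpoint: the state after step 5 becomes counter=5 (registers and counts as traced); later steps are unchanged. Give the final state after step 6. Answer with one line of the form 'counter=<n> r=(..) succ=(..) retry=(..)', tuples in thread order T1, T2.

state after step 5 := counter=5 r=(2,3) succ=(0,1) retry=(1,0)
6. T2 CAS -> counter=5 r=(2,3) succ=(0,1) retry=(1,1)

counter=5 r=(2,3) succ=(0,1) retry=(1,1)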